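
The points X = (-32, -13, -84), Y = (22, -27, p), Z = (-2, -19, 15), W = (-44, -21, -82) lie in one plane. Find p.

The points are coplanar iff XY · (XZ × XW) = 0.
Expanding, this is linear in p: (-312)p + (33384) = 0.
So p = 107.

107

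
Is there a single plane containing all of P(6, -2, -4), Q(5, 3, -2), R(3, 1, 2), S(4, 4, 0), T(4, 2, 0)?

Yes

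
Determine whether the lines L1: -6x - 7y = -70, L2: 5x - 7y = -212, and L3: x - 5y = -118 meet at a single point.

Intersecting L1 and L2: solving the 2×2 system gives (x, y) = (-142/11, 1622/77).
Substitute into L3: (1)(-142/11) + (-5)(1622/77) = -9104/77.
But L3 requires -118 ≠ -9104/77, so the three lines have no common point.

No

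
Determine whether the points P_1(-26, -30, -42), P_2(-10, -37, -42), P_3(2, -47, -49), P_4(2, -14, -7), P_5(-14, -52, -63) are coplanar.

The plane through P_1, P_2, P_3 has normal n = P_1P_2 × P_1P_3 = (49, 112, -76) and equation n·P = -1442.
Checking the remaining points: n·P_4 = -938, n·P_5 = -1722.
Since n·P_4 = -938 ≠ -1442, P_4 is off the plane and the points are not all coplanar.

No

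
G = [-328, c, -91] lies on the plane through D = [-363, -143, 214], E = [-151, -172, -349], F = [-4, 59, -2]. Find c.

-220

The plane through D, E, F has equation 119990x − 156325y + 53235z = -9809605.
Substituting G: (-156325)c + (-44201105) = -9809605, so c = -220.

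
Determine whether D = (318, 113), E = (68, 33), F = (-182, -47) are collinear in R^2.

DE = (-250, -80), DF = (-500, -160).
Checking proportionality: DF = 2·DE, so the vectors are parallel and the points are collinear.

Yes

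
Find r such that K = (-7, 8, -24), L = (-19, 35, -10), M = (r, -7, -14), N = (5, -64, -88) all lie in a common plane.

13

The points are coplanar iff KL · (KM × KN) = 0.
Expanding, this is linear in r: (720)r + (-9360) = 0.
So r = 13.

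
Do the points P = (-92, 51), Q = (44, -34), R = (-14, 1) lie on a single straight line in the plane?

No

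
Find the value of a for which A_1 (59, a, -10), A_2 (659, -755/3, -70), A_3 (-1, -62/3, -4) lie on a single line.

Direction A_2A_3 = (-660, 231, 66). From the x-coordinate of A_1, the parameter along the line is τ = (59 − 659)/(-660) = 10/11.
Then a = (-755/3) + 10/11·(231) = -125/3.

-125/3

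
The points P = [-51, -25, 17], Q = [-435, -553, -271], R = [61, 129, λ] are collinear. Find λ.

Direction PQ = (-384, -528, -288). From the x-coordinate of R, the parameter along the line is τ = (61 − (-51))/(-384) = -7/24.
Then λ = 17 + (-7/24)·(-288) = 101.

101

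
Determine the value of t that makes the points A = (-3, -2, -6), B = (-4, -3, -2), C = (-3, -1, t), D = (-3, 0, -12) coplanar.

-9

Coplanarity ⇔ det[AB; AC; AD] = 0.
Expanding, this is linear in t: (2)t + (18) = 0.
So t = -9.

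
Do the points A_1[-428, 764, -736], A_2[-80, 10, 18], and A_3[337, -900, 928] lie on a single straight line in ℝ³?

A_1A_2 = (348, -754, 754), A_1A_3 = (765, -1664, 1664).
A_1A_2 × A_1A_3 = (0, -2262, -2262).
The cross product is nonzero, so the points do not lie on one line.

No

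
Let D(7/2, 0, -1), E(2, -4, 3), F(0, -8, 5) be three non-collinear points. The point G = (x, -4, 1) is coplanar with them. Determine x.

3/2

Coplanarity requires DE · (DF × DG) = 0.
DE = (-3/2, -4, 4), DF = (-7/2, -8, 6); the triple product is linear in x with coefficient 8 and constant term -12.
Setting it to zero: x = 3/2.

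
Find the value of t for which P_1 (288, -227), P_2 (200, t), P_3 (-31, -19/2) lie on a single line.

-167

The three points are collinear iff det[P_1P_2; P_1P_3] = 0.
This determinant is linear in t: (319)t + (53273) = 0, so t = -167.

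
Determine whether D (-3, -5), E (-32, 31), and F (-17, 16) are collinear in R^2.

No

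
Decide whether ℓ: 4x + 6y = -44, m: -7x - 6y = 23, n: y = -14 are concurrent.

No

Lines aᵢx + bᵢy = cᵢ with pairwise distinct directions are concurrent exactly when det[aᵢ bᵢ cᵢ] = 0.
Here the determinant is -36.
Nonzero, so no common point exists.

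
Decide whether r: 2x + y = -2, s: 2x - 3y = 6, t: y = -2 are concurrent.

Yes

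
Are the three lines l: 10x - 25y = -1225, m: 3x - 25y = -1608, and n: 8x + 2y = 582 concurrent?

Intersecting l and m: solving the 2×2 system gives (x, y) = (383/7, 2481/35).
Substitute into n: (8)(383/7) + (2)(2481/35) = 20282/35.
But n requires 582 ≠ 20282/35, so the three lines have no common point.

No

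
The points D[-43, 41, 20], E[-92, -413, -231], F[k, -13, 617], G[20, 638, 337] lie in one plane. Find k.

Normal to plane DEG: n = (5929, -280, -651); plane equation n·P = -279447.
Requiring n·F = -279447: (5929)k + (-398027) = -279447.
So k = 20.

20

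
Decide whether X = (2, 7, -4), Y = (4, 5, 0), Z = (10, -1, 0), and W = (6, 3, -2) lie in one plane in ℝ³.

A normal to the plane through X, Y, Z is n = XY × XZ = (24, 24, 0).
The plane has equation n·P = 216. For W: n·W = 216.
Equal, so W lies in the plane and all four are coplanar.

Yes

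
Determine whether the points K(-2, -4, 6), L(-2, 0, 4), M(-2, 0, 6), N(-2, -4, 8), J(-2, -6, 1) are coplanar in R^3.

The plane through K, L, M has normal n = KL × KM = (8, 0, 0) and equation n·P = -16.
Checking the remaining points: n·N = -16, n·J = -16.
All equal -16, so all 5 points lie in one plane.

Yes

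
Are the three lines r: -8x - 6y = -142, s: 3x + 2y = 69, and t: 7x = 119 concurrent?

No

The three lines meet at one point iff the augmented coefficient matrix [aᵢ bᵢ cᵢ] has rank < 3, i.e. its determinant vanishes.
Here the determinant is -672.
Nonzero, so no common point exists.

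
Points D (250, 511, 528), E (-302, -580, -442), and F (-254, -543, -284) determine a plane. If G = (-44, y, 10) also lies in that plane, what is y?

A normal to the plane is n = DE × DF = (-136488, 40656, 31944).
G lies in the plane iff n · DG = 0.
This gives (40656)y + (2805264) = 0, so y = -69.

-69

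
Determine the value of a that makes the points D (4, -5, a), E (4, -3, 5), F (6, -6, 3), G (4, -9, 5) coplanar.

The points are coplanar iff DE · (DF × DG) = 0.
Expanding, this is linear in a: (12)a + (-60) = 0.
So a = 5.

5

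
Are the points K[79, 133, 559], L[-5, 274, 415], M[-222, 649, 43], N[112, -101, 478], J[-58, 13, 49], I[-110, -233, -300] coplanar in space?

No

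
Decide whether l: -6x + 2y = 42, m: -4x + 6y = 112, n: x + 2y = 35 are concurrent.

Lines aᵢx + bᵢy = cᵢ with pairwise distinct directions are concurrent exactly when det[aᵢ bᵢ cᵢ] = 0.
Here the determinant is 0.
It vanishes, so the lines are concurrent at (-1, 18).

Yes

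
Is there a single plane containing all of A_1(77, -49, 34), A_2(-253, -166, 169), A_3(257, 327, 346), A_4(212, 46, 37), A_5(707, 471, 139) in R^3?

The plane through A_1, A_2, A_3 has normal n = A_1A_2 × A_1A_3 = (-87264, 127260, -103020) and equation n·P = -16457748.
Checking the remaining points: n·A_4 = -16457748, n·A_5 = -16075968.
Since n·A_5 = -16075968 ≠ -16457748, A_5 is off the plane and the points are not all coplanar.

No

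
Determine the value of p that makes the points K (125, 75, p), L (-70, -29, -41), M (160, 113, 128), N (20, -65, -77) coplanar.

Coplanarity ⇔ det[KL; KM; KN] = 0.
Expanding, this is linear in p: (21060)p + (-1769040) = 0.
So p = 84.

84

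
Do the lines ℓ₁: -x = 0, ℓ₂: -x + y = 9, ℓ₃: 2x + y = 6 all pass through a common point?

No

The three lines meet at one point iff the augmented coefficient matrix [aᵢ bᵢ cᵢ] has rank < 3, i.e. its determinant vanishes.
Here the determinant is 3.
Nonzero, so no common point exists.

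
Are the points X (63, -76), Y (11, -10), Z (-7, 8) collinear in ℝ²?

No

XY = (-52, 66), XZ = (-70, 84).
Twice the signed area of △XYZ is (-52)(84) − (66)(-70) = 252.
The area is nonzero, so the three points are not collinear.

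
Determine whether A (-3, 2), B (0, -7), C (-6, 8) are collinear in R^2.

No

AB = (3, -9), AC = (-3, 6).
det[AB; AC] = (3)(6) − (-9)(-3) = -9.
The determinant is nonzero, so they are not collinear.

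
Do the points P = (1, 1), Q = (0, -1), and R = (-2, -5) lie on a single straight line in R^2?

Yes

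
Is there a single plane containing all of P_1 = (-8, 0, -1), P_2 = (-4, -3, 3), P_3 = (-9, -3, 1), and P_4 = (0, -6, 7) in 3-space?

With P_1 as base: P_1P_2 = (4, -3, 4), P_1P_3 = (-1, -3, 2), P_1P_4 = (8, -6, 8).
P_1P_3 × P_1P_4 = (-12, 24, 30).
P_1P_2 · (P_1P_3 × P_1P_4) = 0.
The scalar triple product vanishes, so the four points are coplanar.

Yes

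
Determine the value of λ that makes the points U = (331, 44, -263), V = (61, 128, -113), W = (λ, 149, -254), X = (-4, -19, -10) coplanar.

256

Coplanarity ⇔ det[UV; UW; UX] = 0.
Expanding, this is linear in λ: (-30702)λ + (7859712) = 0.
So λ = 256.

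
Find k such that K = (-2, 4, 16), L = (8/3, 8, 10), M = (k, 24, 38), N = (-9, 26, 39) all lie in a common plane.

Coplanarity ⇔ det[KL; KM; KN] = 0.
Expanding, this is linear in k: (-224)k + (-2016) = 0.
So k = -9.

-9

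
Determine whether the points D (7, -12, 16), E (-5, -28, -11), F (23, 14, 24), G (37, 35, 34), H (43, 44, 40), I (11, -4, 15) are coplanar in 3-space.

No

The plane through D, E, F has normal n = DE × DF = (574, -336, -56) and equation n·P = 7154.
Checking the remaining points: n·G = 7574, n·H = 7658, n·I = 6818.
Since n·G = 7574 ≠ 7154, G is off the plane and the points are not all coplanar.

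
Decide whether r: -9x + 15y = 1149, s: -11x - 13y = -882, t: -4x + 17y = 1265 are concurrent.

No

Intersecting r and s: solving the 2×2 system gives (x, y) = (-569/94, 6859/94).
Substitute into t: (-4)(-569/94) + (17)(6859/94) = 118879/94.
But t requires 1265 ≠ 118879/94, so the three lines have no common point.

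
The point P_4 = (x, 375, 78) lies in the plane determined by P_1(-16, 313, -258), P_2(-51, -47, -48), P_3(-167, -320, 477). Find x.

The plane through P_1, P_2, P_3 has equation −131670x − 5985y − 32205z = 8542305.
Substituting P_4: (-131670)x + (-4756365) = 8542305, so x = -101.

-101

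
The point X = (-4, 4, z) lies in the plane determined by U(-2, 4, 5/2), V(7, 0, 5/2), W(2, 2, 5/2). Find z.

5/2

The plane through U, V, W has equation −2z = -5.
Substituting X: (-2)z + (0) = -5, so z = 5/2.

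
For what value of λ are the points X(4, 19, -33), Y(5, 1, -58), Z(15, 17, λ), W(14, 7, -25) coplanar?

-7

The points are coplanar iff XY · (XZ × XW) = 0.
Expanding, this is linear in λ: (-168)λ + (-1176) = 0.
So λ = -7.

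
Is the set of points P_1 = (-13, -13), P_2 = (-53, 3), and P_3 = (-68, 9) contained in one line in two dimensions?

P_1P_2 = (-40, 16), P_1P_3 = (-55, 22).
Twice the signed area of △P_1P_2P_3 is (-40)(22) − (16)(-55) = 0.
The triangle is degenerate (zero area), so the points are collinear.

Yes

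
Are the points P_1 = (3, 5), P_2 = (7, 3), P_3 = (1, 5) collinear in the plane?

No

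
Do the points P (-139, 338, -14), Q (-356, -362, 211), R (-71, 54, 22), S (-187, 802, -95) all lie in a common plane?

The four points are coplanar iff the 3×3 determinant with rows PQ, PR, PS is zero.
Rows: (-217, -700, 225), (68, -284, 36), (-48, 464, -81).
Expanding along the first row: (-217)(6300) − (-700)(-3780) + (225)(17920) = 18900.
Nonzero ⇒ not coplanar.

No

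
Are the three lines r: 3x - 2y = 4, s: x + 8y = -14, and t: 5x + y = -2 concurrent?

No

Intersecting r and s: solving the 2×2 system gives (x, y) = (2/13, -23/13).
Substitute into t: (5)(2/13) + (1)(-23/13) = -1.
But t requires -2 ≠ -1, so the three lines have no common point.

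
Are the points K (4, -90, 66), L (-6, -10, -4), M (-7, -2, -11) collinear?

Yes

KL = (-10, 80, -70), KM = (-11, 88, -77).
Each component of KM is 11/10 times the corresponding component of KL, so KM = 11/10·KL and the points are collinear.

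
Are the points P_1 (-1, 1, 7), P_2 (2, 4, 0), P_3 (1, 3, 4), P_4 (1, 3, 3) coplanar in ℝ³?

Yes

The four points are coplanar iff the 3×3 determinant with rows P_1P_2, P_1P_3, P_1P_4 is zero.
Rows: (3, 3, -7), (2, 2, -3), (2, 2, -4).
Expanding along the first row: (3)(-2) − (3)(-2) + (-7)(0) = 0.
Zero determinant ⇒ coplanar.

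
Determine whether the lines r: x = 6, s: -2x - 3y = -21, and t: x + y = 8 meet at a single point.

No

Lines aᵢx + bᵢy = cᵢ with pairwise distinct directions are concurrent exactly when det[aᵢ bᵢ cᵢ] = 0.
Here the determinant is 3.
Nonzero, so no common point exists.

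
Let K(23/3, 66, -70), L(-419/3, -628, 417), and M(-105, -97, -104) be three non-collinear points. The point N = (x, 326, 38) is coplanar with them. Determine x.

647/3

The plane through K, L, M has equation 102977x − 59878y − (162526/3)z = 1889447/3.
Substituting N: (102977)x + (-64736672/3) = 1889447/3, so x = 647/3.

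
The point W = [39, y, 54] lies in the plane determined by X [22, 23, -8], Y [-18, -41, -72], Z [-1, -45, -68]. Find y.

Coplanarity requires XY · (XZ × XW) = 0.
XY = (-40, -64, -64), XZ = (-23, -68, -60); the triple product is linear in y with coefficient -928 and constant term 90016.
Setting it to zero: y = 97.

97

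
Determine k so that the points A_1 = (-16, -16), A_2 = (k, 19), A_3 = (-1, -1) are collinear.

The three points are collinear iff det[A_1A_2; A_1A_3] = 0.
This determinant is linear in k: (15)k + (-285) = 0, so k = 19.

19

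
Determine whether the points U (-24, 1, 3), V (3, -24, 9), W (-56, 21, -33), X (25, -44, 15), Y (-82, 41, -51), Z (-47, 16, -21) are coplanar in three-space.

The plane through U, V, W has normal n = UV × UW = (780, 780, -260) and equation n·P = -18720.
Checking the remaining points: n·X = -18720, n·Y = -18720, n·Z = -18720.
All equal -18720, so all 6 points lie in one plane.

Yes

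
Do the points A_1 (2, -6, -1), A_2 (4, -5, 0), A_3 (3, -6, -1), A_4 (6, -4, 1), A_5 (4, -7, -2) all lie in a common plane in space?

Yes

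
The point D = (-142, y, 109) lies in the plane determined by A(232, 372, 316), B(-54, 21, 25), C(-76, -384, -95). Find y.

A normal to the plane is n = AB × AC = (-75735, -27918, 108108).
D lies in the plane iff n · AD = 0.
This gives (-27918)y + (16332030) = 0, so y = 585.

585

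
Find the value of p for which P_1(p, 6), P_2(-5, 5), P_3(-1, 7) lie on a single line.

-3

Collinearity: (P_1 − P_2) must be parallel to (P_3 − P_2) = (4, 2).
Cross-multiplying the components: (p − (-5))·(2) = (1)·(4).
Solving gives p = -3.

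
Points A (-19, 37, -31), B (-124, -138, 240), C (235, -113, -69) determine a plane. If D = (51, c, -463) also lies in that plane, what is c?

387

The plane through A, B, C has equation 47300x + 64844y + 60200z = -365672.
Substituting D: (64844)c + (-25460300) = -365672, so c = 387.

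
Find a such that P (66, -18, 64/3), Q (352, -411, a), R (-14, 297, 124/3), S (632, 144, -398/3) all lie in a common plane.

-54

Normal to plane PRS: n = (-51750, -1000, -191250); plane equation n·X = -7477500.
Requiring n·Q = -7477500: (-191250)a + (-17805000) = -7477500.
So a = -54.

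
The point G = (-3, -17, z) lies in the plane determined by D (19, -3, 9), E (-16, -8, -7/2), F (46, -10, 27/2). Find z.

-4

The plane through D, E, F has equation −110x − 180y + 380z = 1870.
Substituting G: (380)z + (3390) = 1870, so z = -4.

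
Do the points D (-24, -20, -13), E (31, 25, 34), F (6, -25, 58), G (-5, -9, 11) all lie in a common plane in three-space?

A normal to the plane through D, E, F is n = DE × DF = (3430, -2495, -1625).
The plane has equation n·P = -11295. For G: n·G = -12570.
-12570 ≠ -11295, so G is off the plane.

No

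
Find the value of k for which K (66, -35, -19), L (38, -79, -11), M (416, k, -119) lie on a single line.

515

Direction KL = (-28, -44, 8). From the x-coordinate of M, the parameter along the line is τ = (416 − 66)/(-28) = -25/2.
Then k = (-35) + (-25/2)·(-44) = 515.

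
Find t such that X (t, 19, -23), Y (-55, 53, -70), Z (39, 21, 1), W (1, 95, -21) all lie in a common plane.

The points are coplanar iff XY · (XZ × XW) = 0.
Expanding, this is linear in t: (4550)t + (-40950) = 0.
So t = 9.

9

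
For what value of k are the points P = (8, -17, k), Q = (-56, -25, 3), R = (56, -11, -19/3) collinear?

Direction QR = (112, 14, -28/3). From the x-coordinate of P, the parameter along the line is τ = (8 − (-56))/112 = 4/7.
Then k = 3 + 4/7·(-28/3) = -7/3.

-7/3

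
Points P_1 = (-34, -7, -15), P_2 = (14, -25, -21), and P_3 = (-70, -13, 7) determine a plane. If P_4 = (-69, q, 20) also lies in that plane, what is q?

-28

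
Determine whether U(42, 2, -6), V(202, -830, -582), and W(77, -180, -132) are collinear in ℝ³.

Yes

UV = (160, -832, -576), UW = (35, -182, -126).
Each component of UW is 7/32 times the corresponding component of UV, so UW = 7/32·UV and the points are collinear.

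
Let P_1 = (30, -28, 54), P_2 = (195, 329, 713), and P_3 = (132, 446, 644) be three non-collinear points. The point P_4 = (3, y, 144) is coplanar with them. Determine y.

A normal to the plane is n = P_1P_2 × P_1P_3 = (-101736, -30132, 41796).
P_4 lies in the plane iff n · P_1P_4 = 0.
This gives (-30132)y + (5664816) = 0, so y = 188.

188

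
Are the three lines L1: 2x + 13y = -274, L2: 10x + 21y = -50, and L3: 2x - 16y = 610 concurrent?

No

Intersecting L1 and L2: solving the 2×2 system gives (x, y) = (58, -30).
Substitute into L3: (2)(58) + (-16)(-30) = 596.
But L3 requires 610 ≠ 596, so the three lines have no common point.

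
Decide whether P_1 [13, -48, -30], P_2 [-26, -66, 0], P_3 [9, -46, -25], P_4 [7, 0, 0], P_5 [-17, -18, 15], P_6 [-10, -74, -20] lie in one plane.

Yes

The plane through P_1, P_2, P_3 has normal n = P_1P_2 × P_1P_3 = (-150, 75, -150) and equation n·P = -1050.
Checking the remaining points: n·P_4 = -1050, n·P_5 = -1050, n·P_6 = -1050.
All equal -1050, so all 6 points lie in one plane.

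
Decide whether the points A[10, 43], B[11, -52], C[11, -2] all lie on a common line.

No

AB = (1, -95), AC = (1, -45).
If collinear, AC would be a scalar multiple of AB. But (1)·(-45) ≠ (-95)·(1) (difference 50), so they are not parallel; the points are not collinear.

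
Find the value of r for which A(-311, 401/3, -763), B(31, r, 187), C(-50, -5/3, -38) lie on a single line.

Direction AC = (261, -406/3, 725). From the x-coordinate of B, the parameter along the line is τ = (31 − (-311))/261 = 38/29.
Then r = 401/3 + 38/29·(-406/3) = -131/3.

-131/3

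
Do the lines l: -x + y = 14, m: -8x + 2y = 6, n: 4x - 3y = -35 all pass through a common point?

No

Lines aᵢx + bᵢy = cᵢ with pairwise distinct directions are concurrent exactly when det[aᵢ bᵢ cᵢ] = 0.
Here the determinant is 20.
Nonzero, so no common point exists.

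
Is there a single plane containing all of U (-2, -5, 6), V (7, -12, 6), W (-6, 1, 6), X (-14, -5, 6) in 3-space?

With U as base: UV = (9, -7, 0), UW = (-4, 6, 0), UX = (-12, 0, 0).
UW × UX = (0, 0, 72).
UV · (UW × UX) = 0.
The scalar triple product vanishes, so the four points are coplanar.

Yes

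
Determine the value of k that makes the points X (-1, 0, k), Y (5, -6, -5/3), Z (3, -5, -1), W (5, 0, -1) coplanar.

The points are coplanar iff XY · (XZ × XW) = 0.
Expanding, this is linear in k: (12)k + (-8) = 0.
So k = 2/3.

2/3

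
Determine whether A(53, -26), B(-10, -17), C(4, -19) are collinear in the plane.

AB = (-63, 9), AC = (-49, 7).
det[AB; AC] = (-63)(7) − (9)(-49) = 0.
The determinant is zero, so the points are collinear.

Yes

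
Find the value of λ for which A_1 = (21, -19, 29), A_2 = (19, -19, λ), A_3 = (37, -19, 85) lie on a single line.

Direction A_1A_3 = (16, 0, 56). From the x-coordinate of A_2, the parameter along the line is τ = (19 − 21)/16 = -1/8.
Then λ = 29 + (-1/8)·(56) = 22.

22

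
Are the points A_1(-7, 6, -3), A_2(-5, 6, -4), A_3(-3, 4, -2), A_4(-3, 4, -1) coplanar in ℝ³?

The four points are coplanar iff the 3×3 determinant with rows A_1A_2, A_1A_3, A_1A_4 is zero.
Rows: (2, 0, -1), (4, -2, 1), (4, -2, 2).
Expanding along the first row: (2)(-2) − (0)(4) + (-1)(0) = -4.
Nonzero ⇒ not coplanar.

No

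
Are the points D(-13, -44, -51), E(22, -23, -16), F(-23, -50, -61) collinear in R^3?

Yes

DE = (35, 21, 35), DF = (-10, -6, -10).
DE × DF = (0, 0, 0).
The cross product vanishes, so the three points are collinear.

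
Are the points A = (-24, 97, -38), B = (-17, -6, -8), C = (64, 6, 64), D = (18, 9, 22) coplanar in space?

No

The four points are coplanar iff the 3×3 determinant with rows AB, AC, AD is zero.
Rows: (7, -103, 30), (88, -91, 102), (42, -88, 60).
Expanding along the first row: (7)(3516) − (-103)(996) + (30)(-3922) = 9540.
Nonzero ⇒ not coplanar.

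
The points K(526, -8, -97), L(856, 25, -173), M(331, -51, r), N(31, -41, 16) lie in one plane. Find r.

-152/3

Normal to plane KLN: n = (1221, 330, 5445); plane equation n·P = 111441.
Requiring n·M = 111441: (5445)r + (387321) = 111441.
So r = -152/3.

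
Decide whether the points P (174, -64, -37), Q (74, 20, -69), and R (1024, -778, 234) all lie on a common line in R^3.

No

PQ = (-100, 84, -32), PR = (850, -714, 271).
PQ × PR = (-84, -100, 0).
The cross product is nonzero, so the points do not lie on one line.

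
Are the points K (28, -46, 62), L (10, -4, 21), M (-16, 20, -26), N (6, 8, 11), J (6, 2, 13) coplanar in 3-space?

Yes

The plane through K, L, M has normal n = KL × KM = (-990, 220, 660) and equation n·P = 3080.
Checking the remaining points: n·N = 3080, n·J = 3080.
All equal 3080, so all 5 points lie in one plane.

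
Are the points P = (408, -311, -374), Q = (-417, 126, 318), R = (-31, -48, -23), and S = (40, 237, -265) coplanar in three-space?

A normal to the plane through P, Q, R is n = PQ × PR = (-28609, -14213, -25132).
The plane has equation n·X = 2147139. For S: n·S = 2147139.
Equal, so S lies in the plane and all four are coplanar.

Yes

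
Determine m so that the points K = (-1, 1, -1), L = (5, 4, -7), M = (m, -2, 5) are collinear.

-7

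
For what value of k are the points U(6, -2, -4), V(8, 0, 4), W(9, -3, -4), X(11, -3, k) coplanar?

-2

Normal to plane UVW: n = (8, 24, -8); plane equation n·P = 32.
Requiring n·X = 32: (-8)k + (16) = 32.
So k = -2.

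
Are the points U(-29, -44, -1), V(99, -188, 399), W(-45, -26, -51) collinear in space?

UV = (128, -144, 400), UW = (-16, 18, -50).
UV × UW = (0, 0, 0).
The cross product vanishes, so the three points are collinear.

Yes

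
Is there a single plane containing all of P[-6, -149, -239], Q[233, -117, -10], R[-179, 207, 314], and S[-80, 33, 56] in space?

The four points are coplanar iff the 3×3 determinant with rows PQ, PR, PS is zero.
Rows: (239, 32, 229), (-173, 356, 553), (-74, 182, 295).
Expanding along the first row: (239)(4374) − (32)(-10113) + (229)(-5142) = 191484.
Nonzero ⇒ not coplanar.

No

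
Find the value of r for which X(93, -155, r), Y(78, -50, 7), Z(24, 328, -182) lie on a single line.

Direction YZ = (-54, 378, -189). From the x-coordinate of X, the parameter along the line is τ = (93 − 78)/(-54) = -5/18.
Then r = 7 + (-5/18)·(-189) = 119/2.

119/2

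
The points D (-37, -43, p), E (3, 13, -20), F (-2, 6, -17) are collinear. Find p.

Collinearity requires DE × DF = 0; each component is linear in p.
The x-component gives (-7)p + (28) = 0, so p = 4.
The remaining components then also vanish.

4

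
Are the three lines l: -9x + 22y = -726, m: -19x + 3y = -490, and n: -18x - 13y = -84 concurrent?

Yes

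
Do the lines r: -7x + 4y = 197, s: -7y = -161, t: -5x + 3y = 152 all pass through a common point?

Intersecting r and s: solving the 2×2 system gives (x, y) = (-15, 23).
Substitute into t: (-5)(-15) + (3)(23) = 144.
But t requires 152 ≠ 144, so the three lines have no common point.

No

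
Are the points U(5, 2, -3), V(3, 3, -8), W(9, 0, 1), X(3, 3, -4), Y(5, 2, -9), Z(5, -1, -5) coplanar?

No

The plane through U, V, W has normal n = UV × UW = (-6, -12, 0) and equation n·P = -54.
Checking the remaining points: n·X = -54, n·Y = -54, n·Z = -18.
Since n·Z = -18 ≠ -54, Z is off the plane and the points are not all coplanar.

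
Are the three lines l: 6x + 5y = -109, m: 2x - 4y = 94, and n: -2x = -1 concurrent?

Lines aᵢx + bᵢy = cᵢ with pairwise distinct directions are concurrent exactly when det[aᵢ bᵢ cᵢ] = 0.
Here the determinant is -34.
Nonzero, so no common point exists.

No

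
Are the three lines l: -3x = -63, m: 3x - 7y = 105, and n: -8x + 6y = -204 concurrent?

Yes

The three lines meet at one point iff the augmented coefficient matrix [aᵢ bᵢ cᵢ] has rank < 3, i.e. its determinant vanishes.
Here the determinant is 0.
It vanishes, so the lines are concurrent at (21, -6).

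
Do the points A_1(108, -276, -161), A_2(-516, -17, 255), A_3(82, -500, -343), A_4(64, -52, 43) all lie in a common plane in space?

With A_1 as base: A_1A_2 = (-624, 259, 416), A_1A_3 = (-26, -224, -182), A_1A_4 = (-44, 224, 204).
A_1A_3 × A_1A_4 = (-4928, 13312, -15680).
A_1A_2 · (A_1A_3 × A_1A_4) = 0.
The scalar triple product vanishes, so the four points are coplanar.

Yes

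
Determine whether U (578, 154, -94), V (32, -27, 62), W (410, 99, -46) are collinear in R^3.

No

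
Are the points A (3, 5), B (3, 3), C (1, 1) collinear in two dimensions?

AB = (0, -2), AC = (-2, -4).
det[AB; AC] = (0)(-4) − (-2)(-2) = -4.
The determinant is nonzero, so they are not collinear.

No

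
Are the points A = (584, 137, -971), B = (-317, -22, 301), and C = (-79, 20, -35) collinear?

AB = (-901, -159, 1272), AC = (-663, -117, 936).
AB × AC = (0, 0, 0).
The cross product vanishes, so the three points are collinear.

Yes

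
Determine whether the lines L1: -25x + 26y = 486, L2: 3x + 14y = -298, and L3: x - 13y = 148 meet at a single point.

Intersecting L1 and L2: solving the 2×2 system gives (x, y) = (-34, -14).
Substitute into L3: (1)(-34) + (-13)(-14) = 148.
This equals 148, so (-34, -14) lies on all three lines and they are concurrent.

Yes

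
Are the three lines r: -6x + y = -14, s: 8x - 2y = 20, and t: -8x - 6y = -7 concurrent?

No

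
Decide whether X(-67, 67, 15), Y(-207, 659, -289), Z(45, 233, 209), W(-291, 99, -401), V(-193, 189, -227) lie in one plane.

Yes

The plane through X, Y, Z has normal n = XY × XZ = (165312, -6888, -89544) and equation n·P = -12880560.
Checking the remaining points: n·W = -12880560, n·V = -12880560.
All equal -12880560, so all 5 points lie in one plane.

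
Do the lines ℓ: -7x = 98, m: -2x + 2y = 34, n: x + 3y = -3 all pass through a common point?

No

Lines aᵢx + bᵢy = cᵢ with pairwise distinct directions are concurrent exactly when det[aᵢ bᵢ cᵢ] = 0.
Here the determinant is -28.
Nonzero, so no common point exists.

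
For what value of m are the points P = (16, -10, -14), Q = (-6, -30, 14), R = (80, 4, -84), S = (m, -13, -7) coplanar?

Coplanarity ⇔ det[PQ; PR; PS] = 0.
Expanding, this is linear in m: (1008)m + (-10080) = 0.
So m = 10.

10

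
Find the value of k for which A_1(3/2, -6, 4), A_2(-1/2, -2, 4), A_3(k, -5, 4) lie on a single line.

1

Direction A_1A_2 = (-2, 4, 0). From the y-coordinate of A_3, the parameter along the line is τ = (-5 − (-6))/4 = 1/4.
Then k = 3/2 + 1/4·(-2) = 1.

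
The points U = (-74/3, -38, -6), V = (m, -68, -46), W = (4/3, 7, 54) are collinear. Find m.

Collinearity requires UV × UW = 0; each component is linear in m.
The y-component gives (-60)m + (-2520) = 0, so m = -42.
The remaining components then also vanish.

-42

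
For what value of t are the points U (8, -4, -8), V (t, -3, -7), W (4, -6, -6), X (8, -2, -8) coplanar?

6

Normal to plane UWX: n = (-4, 0, -8); plane equation n·P = 32.
Requiring n·V = 32: (-4)t + (56) = 32.
So t = 6.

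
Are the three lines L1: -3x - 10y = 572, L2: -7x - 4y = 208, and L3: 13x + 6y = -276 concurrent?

No

Intersecting L1 and L2: solving the 2×2 system gives (x, y) = (104/29, -1690/29).
Substitute into L3: (13)(104/29) + (6)(-1690/29) = -8788/29.
But L3 requires -276 ≠ -8788/29, so the three lines have no common point.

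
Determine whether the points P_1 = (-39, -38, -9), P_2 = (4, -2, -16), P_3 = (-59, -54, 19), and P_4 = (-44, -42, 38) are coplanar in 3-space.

A normal to the plane through P_1, P_2, P_3 is n = P_1P_2 × P_1P_3 = (896, -1064, 32).
The plane has equation n·P = 5200. For P_4: n·P_4 = 6480.
6480 ≠ 5200, so P_4 is off the plane.

No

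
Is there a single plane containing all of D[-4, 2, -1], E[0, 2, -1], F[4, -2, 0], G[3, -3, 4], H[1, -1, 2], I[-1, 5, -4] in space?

No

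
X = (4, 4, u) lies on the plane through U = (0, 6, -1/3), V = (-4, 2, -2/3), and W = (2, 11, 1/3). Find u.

-1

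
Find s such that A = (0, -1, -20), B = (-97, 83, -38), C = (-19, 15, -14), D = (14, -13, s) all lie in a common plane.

The points are coplanar iff AB · (AC × AD) = 0.
Expanding, this is linear in s: (44)s + (880) = 0.
So s = -20.

-20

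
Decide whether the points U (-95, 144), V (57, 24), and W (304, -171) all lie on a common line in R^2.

Yes

UV = (152, -120), UW = (399, -315).
Checking proportionality: UW = 21/8·UV, so the vectors are parallel and the points are collinear.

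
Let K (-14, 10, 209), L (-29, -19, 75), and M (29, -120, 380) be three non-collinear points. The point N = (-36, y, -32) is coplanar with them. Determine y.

The plane through K, L, M has equation −22379x − 3197y + 3197z = 949509.
Substituting N: (-3197)y + (703340) = 949509, so y = -77.

-77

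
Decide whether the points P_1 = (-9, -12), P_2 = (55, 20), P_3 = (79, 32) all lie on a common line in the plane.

P_1P_2 = (64, 32), P_1P_3 = (88, 44).
Twice the signed area of △P_1P_2P_3 is (64)(44) − (32)(88) = 0.
The triangle is degenerate (zero area), so the points are collinear.

Yes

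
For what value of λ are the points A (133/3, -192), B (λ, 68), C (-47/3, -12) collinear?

Collinearity: (B − A) must be parallel to (C − A) = (-60, 180).
Cross-multiplying the components: (λ − 133/3)·(180) = (260)·(-60).
Solving gives λ = -127/3.

-127/3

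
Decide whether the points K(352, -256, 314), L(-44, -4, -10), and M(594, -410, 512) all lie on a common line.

KL = (-396, 252, -324), KM = (242, -154, 198).
Each component of KM is -11/18 times the corresponding component of KL, so KM = -11/18·KL and the points are collinear.

Yes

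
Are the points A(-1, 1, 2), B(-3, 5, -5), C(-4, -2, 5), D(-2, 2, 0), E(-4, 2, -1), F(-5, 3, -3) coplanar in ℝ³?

The plane through A, B, C has normal n = AB × AC = (-9, 27, 18) and equation n·P = 72.
Checking the remaining points: n·D = 72, n·E = 72, n·F = 72.
All equal 72, so all 6 points lie in one plane.

Yes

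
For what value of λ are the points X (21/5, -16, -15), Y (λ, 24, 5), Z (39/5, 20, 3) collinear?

Direction XZ = (18/5, 36, 18). From the y-coordinate of Y, the parameter along the line is τ = (24 − (-16))/36 = 10/9.
Then λ = 21/5 + 10/9·(18/5) = 41/5.

41/5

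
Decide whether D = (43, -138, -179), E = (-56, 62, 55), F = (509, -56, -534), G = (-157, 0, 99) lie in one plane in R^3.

A normal to the plane through D, E, F is n = DE × DF = (-90188, 73899, -101318).
The plane has equation n·P = 4059776. For G: n·G = 4129034.
4129034 ≠ 4059776, so G is off the plane.

No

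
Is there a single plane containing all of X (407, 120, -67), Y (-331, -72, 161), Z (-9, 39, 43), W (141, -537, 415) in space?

Yes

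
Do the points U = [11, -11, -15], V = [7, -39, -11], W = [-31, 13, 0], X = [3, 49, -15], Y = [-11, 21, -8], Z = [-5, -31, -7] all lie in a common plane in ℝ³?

No

The plane through U, V, W has normal n = UV × UW = (-516, -108, -1272) and equation n·P = 14592.
Checking the remaining points: n·X = 12240, n·Y = 13584, n·Z = 14832.
Since n·X = 12240 ≠ 14592, X is off the plane and the points are not all coplanar.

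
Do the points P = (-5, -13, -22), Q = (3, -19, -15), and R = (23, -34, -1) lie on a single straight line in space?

No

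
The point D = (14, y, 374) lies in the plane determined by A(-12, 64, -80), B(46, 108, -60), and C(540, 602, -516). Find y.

Coplanarity requires AB · (AC × AD) = 0.
AB = (58, 44, 20), AC = (552, 538, -436); the triple product is linear in y with coefficient 36328 and constant term 36328.
Setting it to zero: y = -1.

-1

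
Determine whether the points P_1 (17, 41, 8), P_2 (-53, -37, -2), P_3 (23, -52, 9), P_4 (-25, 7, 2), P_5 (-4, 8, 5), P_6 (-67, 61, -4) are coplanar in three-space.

The plane through P_1, P_2, P_3 has normal n = P_1P_2 × P_1P_3 = (-1008, 10, 6978) and equation n·P = 39098.
Checking the remaining points: n·P_4 = 39226, n·P_5 = 39002, n·P_6 = 40234.
Since n·P_4 = 39226 ≠ 39098, P_4 is off the plane and the points are not all coplanar.

No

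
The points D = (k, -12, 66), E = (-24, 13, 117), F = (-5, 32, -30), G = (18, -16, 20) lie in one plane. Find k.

5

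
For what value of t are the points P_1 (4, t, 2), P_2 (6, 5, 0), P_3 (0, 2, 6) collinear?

4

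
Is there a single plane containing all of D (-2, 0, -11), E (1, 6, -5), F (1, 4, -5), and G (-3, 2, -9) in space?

No

A normal to the plane through D, E, F is n = DE × DF = (12, 0, -6).
The plane has equation n·P = 42. For G: n·G = 18.
18 ≠ 42, so G is off the plane.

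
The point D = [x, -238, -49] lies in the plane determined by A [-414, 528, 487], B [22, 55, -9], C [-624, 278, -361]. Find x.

493

Coplanarity requires AB · (AC × AD) = 0.
AB = (436, -473, -496), AC = (-210, -250, -848); the triple product is linear in x with coefficient 277104 and constant term -136612272.
Setting it to zero: x = 493.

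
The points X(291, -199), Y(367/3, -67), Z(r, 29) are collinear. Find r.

The three points are collinear iff det[XY; XZ] = 0.
This determinant is linear in r: (-132)r + (-44) = 0, so r = -1/3.

-1/3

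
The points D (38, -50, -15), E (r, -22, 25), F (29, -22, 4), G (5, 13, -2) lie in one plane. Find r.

Normal to plane DFG: n = (-833, -510, 357); plane equation n·P = -11509.
Requiring n·E = -11509: (-833)r + (20145) = -11509.
So r = 38.

38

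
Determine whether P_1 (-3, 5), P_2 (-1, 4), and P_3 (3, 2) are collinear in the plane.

P_1P_2 = (2, -1), P_1P_3 = (6, -3).
Twice the signed area of △P_1P_2P_3 is (2)(-3) − (-1)(6) = 0.
The triangle is degenerate (zero area), so the points are collinear.

Yes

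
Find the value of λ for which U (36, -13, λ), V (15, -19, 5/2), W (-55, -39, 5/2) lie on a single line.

Direction VW = (-70, -20, 0). From the x-coordinate of U, the parameter along the line is τ = (36 − 15)/(-70) = -3/10.
Then λ = 5/2 + (-3/10)·(0) = 5/2.

5/2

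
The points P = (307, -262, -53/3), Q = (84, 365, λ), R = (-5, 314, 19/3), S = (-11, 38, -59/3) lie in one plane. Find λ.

58/3

The points are coplanar iff PQ · (PR × PS) = 0.
Expanding, this is linear in λ: (89568)λ + (-1731648) = 0.
So λ = 58/3.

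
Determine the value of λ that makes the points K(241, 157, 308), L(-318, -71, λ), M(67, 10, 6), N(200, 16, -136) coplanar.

The points are coplanar iff KL · (KM × KN) = 0.
Expanding, this is linear in λ: (18507)λ + (-3590358) = 0.
So λ = 194.

194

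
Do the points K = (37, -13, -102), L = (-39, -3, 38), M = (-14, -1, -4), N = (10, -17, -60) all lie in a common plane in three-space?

No

A normal to the plane through K, L, M is n = KL × KM = (-700, 308, -402).
The plane has equation n·P = 11100. For N: n·N = 11884.
11884 ≠ 11100, so N is off the plane.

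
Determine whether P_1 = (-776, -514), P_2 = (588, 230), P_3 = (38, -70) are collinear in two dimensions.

P_1P_2 = (1364, 744), P_1P_3 = (814, 444).
det[P_1P_2; P_1P_3] = (1364)(444) − (744)(814) = 0.
The determinant is zero, so the points are collinear.

Yes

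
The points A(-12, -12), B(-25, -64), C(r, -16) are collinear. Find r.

-13

The three points are collinear iff det[AB; AC] = 0.
This determinant is linear in r: (52)r + (676) = 0, so r = -13.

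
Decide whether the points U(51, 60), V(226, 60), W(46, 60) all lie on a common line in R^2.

Yes

UV = (175, 0), UW = (-5, 0).
Twice the signed area of △UVW is (175)(0) − (0)(-5) = 0.
The triangle is degenerate (zero area), so the points are collinear.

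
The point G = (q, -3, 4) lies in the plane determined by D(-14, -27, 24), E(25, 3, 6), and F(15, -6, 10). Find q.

24

A normal to the plane is n = DE × DF = (-42, 24, -51).
G lies in the plane iff n · DG = 0.
This gives (-42)q + (1008) = 0, so q = 24.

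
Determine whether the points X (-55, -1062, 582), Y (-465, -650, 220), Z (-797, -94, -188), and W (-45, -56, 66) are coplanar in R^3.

With X as base: XY = (-410, 412, -362), XZ = (-742, 968, -770), XW = (10, 1006, -516).
XZ × XW = (275132, -390572, -756132).
XY · (XZ × XW) = 0.
The scalar triple product vanishes, so the four points are coplanar.

Yes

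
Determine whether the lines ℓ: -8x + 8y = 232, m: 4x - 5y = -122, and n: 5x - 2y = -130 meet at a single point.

The three lines meet at one point iff the augmented coefficient matrix [aᵢ bᵢ cᵢ] has rank < 3, i.e. its determinant vanishes.
Here the determinant is -24.
Nonzero, so no common point exists.

No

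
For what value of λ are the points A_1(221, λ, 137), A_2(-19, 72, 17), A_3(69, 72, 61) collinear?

Collinearity requires A_1A_2 × A_1A_3 = 0; each component is linear in λ.
The x-component gives (-44)λ + (3168) = 0, so λ = 72.
The remaining components then also vanish.

72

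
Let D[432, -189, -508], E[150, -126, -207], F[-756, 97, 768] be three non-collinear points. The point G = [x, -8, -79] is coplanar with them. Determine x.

The plane through D, E, F has equation −5698x + 2244y − 5808z = 64812.
Substituting G: (-5698)x + (440880) = 64812, so x = 66.

66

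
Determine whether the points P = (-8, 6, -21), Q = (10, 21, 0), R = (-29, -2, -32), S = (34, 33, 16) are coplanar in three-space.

With P as base: PQ = (18, 15, 21), PR = (-21, -8, -11), PS = (42, 27, 37).
PR × PS = (1, 315, -231).
PQ · (PR × PS) = -108.
Since -108 ≠ 0, the four points are not coplanar.

No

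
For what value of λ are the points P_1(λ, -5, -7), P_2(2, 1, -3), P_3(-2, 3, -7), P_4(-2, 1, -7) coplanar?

The points are coplanar iff P_1P_2 · (P_1P_3 × P_1P_4) = 0.
Expanding, this is linear in λ: (8)λ + (16) = 0.
So λ = -2.

-2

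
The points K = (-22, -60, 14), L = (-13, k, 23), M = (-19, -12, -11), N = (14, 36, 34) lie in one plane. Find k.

Coplanarity ⇔ det[KL; KM; KN] = 0.
Expanding, this is linear in k: (-960)k + (-40320) = 0.
So k = -42.

-42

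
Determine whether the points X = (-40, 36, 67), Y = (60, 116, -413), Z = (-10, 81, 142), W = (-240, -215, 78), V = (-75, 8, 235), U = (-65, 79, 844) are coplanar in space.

Yes

The plane through X, Y, Z has normal n = XY × XZ = (27600, -21900, 2100) and equation n·P = -1751700.
Checking the remaining points: n·W = -1751700, n·V = -1751700, n·U = -1751700.
All equal -1751700, so all 6 points lie in one plane.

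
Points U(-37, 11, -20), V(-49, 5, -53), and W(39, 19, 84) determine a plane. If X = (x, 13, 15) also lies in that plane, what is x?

-9

The plane through U, V, W has equation −360x − 1260y + 360z = -7740.
Substituting X: (-360)x + (-10980) = -7740, so x = -9.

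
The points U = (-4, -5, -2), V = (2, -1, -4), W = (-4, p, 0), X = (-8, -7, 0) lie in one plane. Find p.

-3

Coplanarity ⇔ det[UV; UW; UX] = 0.
Expanding, this is linear in p: (4)p + (12) = 0.
So p = -3.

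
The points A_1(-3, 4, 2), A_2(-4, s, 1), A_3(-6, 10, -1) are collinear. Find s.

Direction A_1A_3 = (-3, 6, -3). From the x-coordinate of A_2, the parameter along the line is τ = (-4 − (-3))/(-3) = 1/3.
Then s = 4 + 1/3·(6) = 6.

6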